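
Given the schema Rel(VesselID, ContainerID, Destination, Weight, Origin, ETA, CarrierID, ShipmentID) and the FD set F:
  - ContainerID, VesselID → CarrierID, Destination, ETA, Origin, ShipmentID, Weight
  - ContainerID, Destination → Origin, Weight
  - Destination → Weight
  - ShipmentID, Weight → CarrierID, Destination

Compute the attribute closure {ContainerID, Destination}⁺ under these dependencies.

{ContainerID, Destination, Origin, Weight}

Start with {ContainerID, Destination}.
ContainerID, Destination → Origin, Weight applies; add {Origin, Weight} → now {ContainerID, Destination, Origin, Weight}.
No further FD applies.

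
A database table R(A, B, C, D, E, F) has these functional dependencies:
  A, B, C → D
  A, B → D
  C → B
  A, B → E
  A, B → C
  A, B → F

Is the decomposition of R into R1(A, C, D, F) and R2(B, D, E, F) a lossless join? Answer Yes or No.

No

Common attributes: {D, F}; their closure is {D, F}.
Neither R1 nor R2 is contained in that closure, so the decomposition is lossy.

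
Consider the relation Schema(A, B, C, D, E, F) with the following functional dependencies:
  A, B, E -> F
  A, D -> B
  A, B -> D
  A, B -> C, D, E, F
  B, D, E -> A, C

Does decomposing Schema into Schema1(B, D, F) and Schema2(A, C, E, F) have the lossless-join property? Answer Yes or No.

Schema1 ∩ Schema2 = {F}; its closure under F is {F}.
Neither Schema1 nor Schema2 is contained in that closure, so the decomposition is lossy.

No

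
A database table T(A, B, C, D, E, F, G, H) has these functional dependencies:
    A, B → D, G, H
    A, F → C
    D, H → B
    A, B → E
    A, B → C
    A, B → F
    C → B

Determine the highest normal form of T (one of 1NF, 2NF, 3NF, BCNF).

Candidate keys: {A, B}, {A, C}, {A, D, H}, {A, F}. Prime attributes: {A, B, C, D, F, H}.
D, H → B breaks BCNF: {D, H}⁺ = {B, D, H}, so {D, H} is not a superkey.
But every attribute on its right side ({B}) is prime, and the same holds for every other non-superkey FD, so 3NF still holds.

3NF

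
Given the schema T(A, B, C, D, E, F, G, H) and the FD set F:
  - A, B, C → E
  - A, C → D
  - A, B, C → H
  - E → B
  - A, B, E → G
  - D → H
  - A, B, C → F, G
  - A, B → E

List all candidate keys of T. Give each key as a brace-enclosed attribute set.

No FD produces {A, C}, so they must be in every candidate key.
{A, B, C}⁺ = {A, B, C, D, E, F, G, H} — all of the relation — so {A, B, C} is a candidate key.
{A, C, E}⁺ = {A, B, C, D, E, F, G, H} — all of the relation — so {A, C, E} is a candidate key.
Any other superkey properly contains one of these, so there are no further candidate keys.

{A, B, C}, {A, C, E}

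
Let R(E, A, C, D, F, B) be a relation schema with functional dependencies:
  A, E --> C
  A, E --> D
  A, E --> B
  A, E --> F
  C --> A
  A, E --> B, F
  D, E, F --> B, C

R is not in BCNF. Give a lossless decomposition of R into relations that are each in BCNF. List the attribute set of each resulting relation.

Candidate keys of the original relation: {A, E}, {C, E}, {D, E, F}.
Within {A, B, C, D, E, F}: {C}⁺ ∩ {A, B, C, D, E, F} = {A, C}, not the whole set, so C --> A violates BCNF; decompose into {A, C} and {B, C, D, E, F}.
{A, C}: every determinant is a superkey — BCNF.
{B, C, D, E, F}: every determinant is a superkey — BCNF.

{A, C}; {B, C, D, E, F}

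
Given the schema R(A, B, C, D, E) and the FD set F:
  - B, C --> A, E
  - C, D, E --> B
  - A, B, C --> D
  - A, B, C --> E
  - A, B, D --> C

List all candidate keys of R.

{A, B, D}, {B, C}, {C, D, E}

{B, C}⁺ = {A, B, C, D, E} — all of the relation — so {B, C} is a candidate key.
{A, B, D}⁺ = {A, B, C, D, E} — all of the relation — so {A, B, D} is a candidate key.
{C, D, E}⁺ = {A, B, C, D, E} — all of the relation — so {C, D, E} is a candidate key.
Any other superkey properly contains one of these, so there are no further candidate keys.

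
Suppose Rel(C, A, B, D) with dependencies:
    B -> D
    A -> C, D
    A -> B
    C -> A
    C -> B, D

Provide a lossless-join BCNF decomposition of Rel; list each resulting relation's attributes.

Candidate keys of the original relation: {A}, {C}.
In {A, B, C, D}, {B} is not a superkey ({B}⁺ restricted to this set is {B, D}), so split on B -> D into {B, D} and {A, B, C}.
{B, D} is in BCNF.
{A, B, C} is in BCNF.

{A, B, C}; {B, D}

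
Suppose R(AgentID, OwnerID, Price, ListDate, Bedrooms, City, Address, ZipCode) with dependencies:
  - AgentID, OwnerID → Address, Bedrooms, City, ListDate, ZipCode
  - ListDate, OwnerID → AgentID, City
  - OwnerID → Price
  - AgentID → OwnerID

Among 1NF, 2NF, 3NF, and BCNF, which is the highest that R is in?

1NF

Candidate keys: {AgentID}, {ListDate, OwnerID}. Prime attributes: {AgentID, ListDate, OwnerID}.
For OwnerID → Price we have {OwnerID}⁺ = {OwnerID, Price}; {OwnerID} is not a superkey, so BCNF fails.
OwnerID → Price determines the non-prime attribute {Price} from a non-superkey — 3NF is violated.
Since {OwnerID} ⊂ {ListDate, OwnerID} and {OwnerID}⁺ ⊇ {Price} with {Price} non-prime, there is a partial dependency; 2NF fails.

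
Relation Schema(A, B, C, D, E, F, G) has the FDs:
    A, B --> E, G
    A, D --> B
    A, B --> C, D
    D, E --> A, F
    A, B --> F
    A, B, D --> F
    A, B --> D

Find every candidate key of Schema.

{A, B}, {A, D}, {D, E}

Closure of {A, B} is {A, B, C, D, E, F, G}, the whole schema; {A, B} is a candidate key.
Closure of {A, D} is {A, B, C, D, E, F, G}, the whole schema; {A, D} is a candidate key.
Closure of {D, E} is {A, B, C, D, E, F, G}, the whole schema; {D, E} is a candidate key.
These are minimal and exhaustive — every other superkey contains one of them.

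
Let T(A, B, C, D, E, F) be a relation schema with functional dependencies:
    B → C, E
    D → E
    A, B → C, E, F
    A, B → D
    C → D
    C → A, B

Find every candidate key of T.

{B}, {C}

{B}⁺ = {A, B, C, D, E, F} — all of the relation — so {B} is a candidate key.
{C}⁺ = {A, B, C, D, E, F} — all of the relation — so {C} is a candidate key.
No proper subset of any of these is a key, and no other minimal superkey exists.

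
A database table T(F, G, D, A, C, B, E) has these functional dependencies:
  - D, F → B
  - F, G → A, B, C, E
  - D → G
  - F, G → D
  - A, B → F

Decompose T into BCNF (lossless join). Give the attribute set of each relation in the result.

{A, B, C, D, E}; {A, B, F}; {D, G}

Candidate keys of the original relation: {A, B, D}, {A, B, G}, {D, F}, {F, G}.
{A, B, C, D, E, F, G}: {D} determines {D, G} here but is not a superkey — split on D → G, giving {D, G} and {A, B, C, D, E, F}.
{D, G}: every determinant is a superkey — BCNF.
{A, B, C, D, E, F}: {A, B} determines {A, B, F} here but is not a superkey — split on A, B → F, giving {A, B, F} and {A, B, C, D, E}.
{A, B, F}: every determinant is a superkey — BCNF.
{A, B, C, D, E}: every determinant is a superkey — BCNF.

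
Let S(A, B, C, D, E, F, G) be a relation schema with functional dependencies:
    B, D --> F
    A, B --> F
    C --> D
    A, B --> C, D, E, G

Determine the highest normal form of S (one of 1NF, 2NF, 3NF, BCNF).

Candidate key: {A, B}. Prime attributes: {A, B}.
B, D --> F breaks BCNF: {B, D}⁺ = {B, D, F}, so {B, D} is not a superkey.
B, D --> F determines the non-prime attribute {F} from a non-superkey — 3NF is violated.
No non-prime attribute depends on a proper subset of any candidate key, so 2NF holds.

2NF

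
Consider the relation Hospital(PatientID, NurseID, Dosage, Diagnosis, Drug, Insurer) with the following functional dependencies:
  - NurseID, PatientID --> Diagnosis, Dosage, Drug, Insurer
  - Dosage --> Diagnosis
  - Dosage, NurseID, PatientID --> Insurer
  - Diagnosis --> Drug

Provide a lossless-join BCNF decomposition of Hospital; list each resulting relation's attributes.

Candidate key of the original relation: {NurseID, PatientID}.
{Diagnosis, Dosage, Drug, Insurer, NurseID, PatientID}: {Dosage} determines {Diagnosis, Dosage, Drug} here but is not a superkey — split on Dosage --> Diagnosis, Drug, giving {Diagnosis, Dosage, Drug} and {Dosage, Insurer, NurseID, PatientID}.
{Diagnosis, Dosage, Drug}: {Diagnosis} determines {Diagnosis, Drug} here but is not a superkey — split on Diagnosis --> Drug, giving {Diagnosis, Drug} and {Diagnosis, Dosage}.
{Diagnosis, Drug} is in BCNF.
{Diagnosis, Dosage} is in BCNF.
{Dosage, Insurer, NurseID, PatientID} is in BCNF.

{Diagnosis, Dosage}; {Diagnosis, Drug}; {Dosage, Insurer, NurseID, PatientID}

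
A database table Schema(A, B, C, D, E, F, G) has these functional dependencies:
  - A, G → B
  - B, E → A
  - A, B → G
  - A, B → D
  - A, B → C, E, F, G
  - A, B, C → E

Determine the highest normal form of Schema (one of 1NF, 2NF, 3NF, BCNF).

BCNF

Candidate keys: {A, B}, {A, G}, {B, E}. Prime attributes: {A, B, E, G}.
Every FD has a superkey on the left, so the relation is in BCNF.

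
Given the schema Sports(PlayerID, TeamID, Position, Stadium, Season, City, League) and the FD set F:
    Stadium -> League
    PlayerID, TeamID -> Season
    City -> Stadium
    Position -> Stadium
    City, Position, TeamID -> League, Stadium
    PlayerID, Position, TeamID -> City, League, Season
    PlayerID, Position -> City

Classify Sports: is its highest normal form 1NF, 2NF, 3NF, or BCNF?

1NF

Candidate key: {PlayerID, Position, TeamID}. Prime attributes: {PlayerID, Position, TeamID}.
Stadium -> League breaks BCNF: {Stadium}⁺ = {League, Stadium}, so {Stadium} is not a superkey.
Because {League} is non-prime and the left side of Stadium -> League is not a superkey, the relation is not in 3NF.
{Position} is a proper subset of the key {PlayerID, Position, TeamID}, and {Position}⁺ contains the non-prime attributes {League, Stadium} — a partial dependency, so 2NF is violated.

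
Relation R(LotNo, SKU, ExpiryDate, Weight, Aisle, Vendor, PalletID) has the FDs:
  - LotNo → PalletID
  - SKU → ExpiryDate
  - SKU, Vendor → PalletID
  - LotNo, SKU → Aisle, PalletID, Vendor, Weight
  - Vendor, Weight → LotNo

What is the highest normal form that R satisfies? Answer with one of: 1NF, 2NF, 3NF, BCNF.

Candidate keys: {LotNo, SKU}, {SKU, Vendor, Weight}. Prime attributes: {LotNo, SKU, Vendor, Weight}.
LotNo → PalletID breaks BCNF: {LotNo}⁺ = {LotNo, PalletID}, so {LotNo} is not a superkey.
LotNo → PalletID determines the non-prime attribute {PalletID} from a non-superkey — 3NF is violated.
Since {LotNo} ⊂ {LotNo, SKU} and {LotNo}⁺ ⊇ {PalletID} with {PalletID} non-prime, there is a partial dependency; 2NF fails.

1NF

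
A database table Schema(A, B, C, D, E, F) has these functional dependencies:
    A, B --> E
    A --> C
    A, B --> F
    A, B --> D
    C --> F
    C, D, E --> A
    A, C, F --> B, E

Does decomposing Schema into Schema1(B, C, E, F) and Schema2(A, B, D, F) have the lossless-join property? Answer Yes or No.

No

Common attributes: {B, F}; their closure is {B, F}.
Neither Schema1 nor Schema2 is contained in that closure, so the decomposition is lossy.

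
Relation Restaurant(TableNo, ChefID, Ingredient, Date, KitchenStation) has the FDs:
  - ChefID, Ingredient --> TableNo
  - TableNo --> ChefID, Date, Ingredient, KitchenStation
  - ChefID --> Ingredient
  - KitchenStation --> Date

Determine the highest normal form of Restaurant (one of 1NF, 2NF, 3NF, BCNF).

Candidate keys: {ChefID}, {TableNo}. Prime attributes: {ChefID, TableNo}.
KitchenStation --> Date: {KitchenStation}⁺ = {Date, KitchenStation}, which is not all of the attributes, so the left side is not a superkey — BCNF is violated.
Because {Date} is non-prime and the left side of KitchenStation --> Date is not a superkey, the relation is not in 3NF.
Every candidate key is a single attribute, so no partial dependency is possible; 2NF holds.

2NF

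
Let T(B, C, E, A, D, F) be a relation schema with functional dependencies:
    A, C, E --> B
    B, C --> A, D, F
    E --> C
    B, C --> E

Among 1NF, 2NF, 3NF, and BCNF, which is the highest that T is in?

3NF

Candidate keys: {A, E}, {B, C}, {B, E}. Prime attributes: {A, B, C, E}.
E --> C breaks BCNF: {E}⁺ = {C, E}, so {E} is not a superkey.
Its right-hand attributes {C} are all prime, as are those of every other non-superkey FD — the relation is in 3NF.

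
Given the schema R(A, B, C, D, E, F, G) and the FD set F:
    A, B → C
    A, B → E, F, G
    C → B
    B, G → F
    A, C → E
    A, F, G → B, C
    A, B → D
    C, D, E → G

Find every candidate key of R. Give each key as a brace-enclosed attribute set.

{A, B}, {A, C}, {A, F, G}

No FD produces {A}, so it must be in every candidate key.
{A, B}⁺ = {A, B, C, D, E, F, G} — all of the relation — so {A, B} is a candidate key.
{A, C}⁺ = {A, B, C, D, E, F, G} — all of the relation — so {A, C} is a candidate key.
{A, F, G}⁺ = {A, B, C, D, E, F, G} — all of the relation — so {A, F, G} is a candidate key.
Any other superkey properly contains one of these, so there are no further candidate keys.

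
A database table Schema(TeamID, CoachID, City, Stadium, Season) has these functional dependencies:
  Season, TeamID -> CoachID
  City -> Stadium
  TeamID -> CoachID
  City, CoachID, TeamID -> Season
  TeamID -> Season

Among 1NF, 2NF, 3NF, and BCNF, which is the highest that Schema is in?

Candidate key: {City, TeamID}. Prime attributes: {City, TeamID}.
Season, TeamID -> CoachID: {Season, TeamID}⁺ = {CoachID, Season, TeamID}, which is not all of the attributes, so the left side is not a superkey — BCNF is violated.
Because {CoachID} is non-prime and the left side of Season, TeamID -> CoachID is not a superkey, the relation is not in 3NF.
Since {City} ⊂ {City, TeamID} and {City}⁺ ⊇ {Stadium} with {Stadium} non-prime, there is a partial dependency; 2NF fails.

1NF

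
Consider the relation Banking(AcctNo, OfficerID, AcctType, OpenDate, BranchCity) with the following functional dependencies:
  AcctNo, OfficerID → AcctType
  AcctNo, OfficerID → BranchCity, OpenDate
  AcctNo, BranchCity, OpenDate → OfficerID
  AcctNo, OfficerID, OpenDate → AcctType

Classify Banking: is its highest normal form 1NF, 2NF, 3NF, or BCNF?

Candidate keys: {AcctNo, BranchCity, OpenDate}, {AcctNo, OfficerID}. Prime attributes: {AcctNo, BranchCity, OfficerID, OpenDate}.
The left-hand side of every FD is a superkey, so BCNF is satisfied.

BCNF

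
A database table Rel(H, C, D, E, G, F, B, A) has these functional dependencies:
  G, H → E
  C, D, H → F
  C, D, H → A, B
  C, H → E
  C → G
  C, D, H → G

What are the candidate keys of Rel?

{C, D, H}

No FD produces {C, D, H}, so they must be in every candidate key.
{C, D, H} is a candidate key since {C, D, H}⁺ = {A, B, C, D, E, F, G, H} covers every attribute.
No other minimal set has full closure, so this is the only candidate key.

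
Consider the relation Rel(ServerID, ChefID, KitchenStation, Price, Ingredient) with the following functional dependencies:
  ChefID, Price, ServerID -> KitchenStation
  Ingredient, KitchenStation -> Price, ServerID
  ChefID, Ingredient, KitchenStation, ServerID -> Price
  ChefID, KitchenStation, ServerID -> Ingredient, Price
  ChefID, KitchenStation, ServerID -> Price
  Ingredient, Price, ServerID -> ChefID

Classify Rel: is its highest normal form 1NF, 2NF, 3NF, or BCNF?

BCNF

Candidate keys: {ChefID, KitchenStation, ServerID}, {ChefID, Price, ServerID}, {Ingredient, KitchenStation}, {Ingredient, Price, ServerID}. Prime attributes: {ChefID, Ingredient, KitchenStation, Price, ServerID}.
Each dependency's left side is a superkey — BCNF holds.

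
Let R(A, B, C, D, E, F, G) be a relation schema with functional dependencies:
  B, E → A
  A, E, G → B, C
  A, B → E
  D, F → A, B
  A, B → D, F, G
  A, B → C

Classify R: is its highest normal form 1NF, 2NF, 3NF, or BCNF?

Candidate keys: {A, B}, {A, E, G}, {B, E}, {D, F}. Prime attributes: {A, B, D, E, F, G}.
Each dependency's left side is a superkey — BCNF holds.

BCNF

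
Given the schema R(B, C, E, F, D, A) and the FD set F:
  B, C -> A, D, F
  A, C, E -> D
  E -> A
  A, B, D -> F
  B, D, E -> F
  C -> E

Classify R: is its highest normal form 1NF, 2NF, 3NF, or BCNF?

1NF

Candidate key: {B, C}. Prime attributes: {B, C}.
For A, C, E -> D we have {A, C, E}⁺ = {A, C, D, E}; {A, C, E} is not a superkey, so BCNF fails.
A, C, E -> D determines the non-prime attribute {D} from a non-superkey — 3NF is violated.
{C} is a proper subset of the key {B, C}, and {C}⁺ contains the non-prime attributes {A, D, E} — a partial dependency, so 2NF is violated.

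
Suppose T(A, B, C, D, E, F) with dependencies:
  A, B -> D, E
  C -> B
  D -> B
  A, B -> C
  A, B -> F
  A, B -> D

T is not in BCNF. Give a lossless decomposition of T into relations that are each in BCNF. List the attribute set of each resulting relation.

Candidate keys of the original relation: {A, B}, {A, C}, {A, D}.
In {A, B, C, D, E, F}, {C} is not a superkey ({C}⁺ restricted to this set is {B, C}), so split on C -> B into {B, C} and {A, C, D, E, F}.
{B, C}: every determinant is a superkey — BCNF.
{A, C, D, E, F}: every determinant is a superkey — BCNF.

{A, C, D, E, F}; {B, C}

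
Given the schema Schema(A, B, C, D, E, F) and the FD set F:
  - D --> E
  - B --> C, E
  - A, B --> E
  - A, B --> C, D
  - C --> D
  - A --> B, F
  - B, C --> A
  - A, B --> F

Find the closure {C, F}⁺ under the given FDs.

{C, D, E, F}

Start with {C, F}.
C --> D applies; add {D} → now {C, D, F}.
D --> E applies; add {E} → now {C, D, E, F}.
No further FD applies.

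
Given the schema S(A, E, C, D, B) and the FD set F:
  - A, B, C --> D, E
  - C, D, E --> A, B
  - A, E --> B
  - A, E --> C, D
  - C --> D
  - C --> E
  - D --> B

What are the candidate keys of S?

{A, E}, {C}

{C}⁺ = {A, B, C, D, E} — all of the relation — so {C} is a candidate key.
{A, E}⁺ = {A, B, C, D, E} — all of the relation — so {A, E} is a candidate key.
No proper subset of any of these is a key, and no other minimal superkey exists.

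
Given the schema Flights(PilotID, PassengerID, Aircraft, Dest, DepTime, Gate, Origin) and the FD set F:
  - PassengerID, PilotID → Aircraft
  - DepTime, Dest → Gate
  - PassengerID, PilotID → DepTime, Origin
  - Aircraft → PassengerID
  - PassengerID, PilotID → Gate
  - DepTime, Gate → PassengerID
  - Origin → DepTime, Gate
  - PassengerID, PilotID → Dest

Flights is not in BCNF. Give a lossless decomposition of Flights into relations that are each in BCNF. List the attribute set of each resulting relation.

Candidate keys of the original relation: {Aircraft, PilotID}, {DepTime, Dest, PilotID}, {DepTime, Gate, PilotID}, {Origin, PilotID}, {PassengerID, PilotID}.
In {Aircraft, DepTime, Dest, Gate, Origin, PassengerID, PilotID}, {DepTime, Dest} is not a superkey ({DepTime, Dest}⁺ restricted to this set is {DepTime, Dest, Gate, PassengerID}), so split on DepTime, Dest → Gate, PassengerID into {DepTime, Dest, Gate, PassengerID} and {Aircraft, DepTime, Dest, Origin, PilotID}.
In {DepTime, Dest, Gate, PassengerID}, {DepTime, Gate} is not a superkey ({DepTime, Gate}⁺ restricted to this set is {DepTime, Gate, PassengerID}), so split on DepTime, Gate → PassengerID into {DepTime, Gate, PassengerID} and {DepTime, Dest, Gate}.
{DepTime, Gate, PassengerID}: every determinant is a superkey — BCNF.
{DepTime, Dest, Gate}: every determinant is a superkey — BCNF.
In {Aircraft, DepTime, Dest, Origin, PilotID}, {Origin} is not a superkey ({Origin}⁺ restricted to this set is {DepTime, Origin}), so split on Origin → DepTime into {DepTime, Origin} and {Aircraft, Dest, Origin, PilotID}.
{DepTime, Origin}: every determinant is a superkey — BCNF.
{Aircraft, Dest, Origin, PilotID}: every determinant is a superkey — BCNF.

{Aircraft, Dest, Origin, PilotID}; {DepTime, Dest, Gate}; {DepTime, Gate, PassengerID}; {DepTime, Origin}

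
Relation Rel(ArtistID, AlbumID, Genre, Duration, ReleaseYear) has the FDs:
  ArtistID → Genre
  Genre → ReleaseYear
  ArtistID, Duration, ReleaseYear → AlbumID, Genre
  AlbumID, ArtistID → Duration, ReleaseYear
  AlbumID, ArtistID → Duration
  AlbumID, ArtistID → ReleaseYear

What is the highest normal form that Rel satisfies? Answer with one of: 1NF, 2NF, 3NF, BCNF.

Candidate keys: {AlbumID, ArtistID}, {ArtistID, Duration}. Prime attributes: {AlbumID, ArtistID, Duration}.
ArtistID → Genre: {ArtistID}⁺ = {ArtistID, Genre, ReleaseYear}, which is not all of the attributes, so the left side is not a superkey — BCNF is violated.
Because {Genre} is non-prime and the left side of ArtistID → Genre is not a superkey, the relation is not in 3NF.
The proper key subset {ArtistID} of {AlbumID, ArtistID} determines non-prime {Genre, ReleaseYear}, so the relation is not even in 2NF.

1NF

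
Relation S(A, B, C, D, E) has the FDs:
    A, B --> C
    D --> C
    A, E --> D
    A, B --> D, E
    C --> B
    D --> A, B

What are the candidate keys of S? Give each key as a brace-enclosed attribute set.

{A, B}, {A, C}, {A, E}, {D}

{D} is a candidate key since {D}⁺ = {A, B, C, D, E} covers every attribute.
{A, B} is a candidate key since {A, B}⁺ = {A, B, C, D, E} covers every attribute.
{A, C} is a candidate key since {A, C}⁺ = {A, B, C, D, E} covers every attribute.
{A, E} is a candidate key since {A, E}⁺ = {A, B, C, D, E} covers every attribute.
These are minimal and exhaustive — every other superkey contains one of them.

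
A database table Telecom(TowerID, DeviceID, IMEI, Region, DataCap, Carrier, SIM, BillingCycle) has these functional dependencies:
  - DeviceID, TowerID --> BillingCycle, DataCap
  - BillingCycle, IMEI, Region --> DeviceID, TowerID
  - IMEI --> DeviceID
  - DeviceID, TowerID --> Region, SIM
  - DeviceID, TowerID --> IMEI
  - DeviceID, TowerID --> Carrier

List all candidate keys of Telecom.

{DeviceID, TowerID}⁺ = {BillingCycle, Carrier, DataCap, DeviceID, IMEI, Region, SIM, TowerID} — all of the relation — so {DeviceID, TowerID} is a candidate key.
{IMEI, TowerID}⁺ = {BillingCycle, Carrier, DataCap, DeviceID, IMEI, Region, SIM, TowerID} — all of the relation — so {IMEI, TowerID} is a candidate key.
{BillingCycle, IMEI, Region}⁺ = {BillingCycle, Carrier, DataCap, DeviceID, IMEI, Region, SIM, TowerID} — all of the relation — so {BillingCycle, IMEI, Region} is a candidate key.
No proper subset of any of these is a key, and no other minimal superkey exists.

{BillingCycle, IMEI, Region}, {DeviceID, TowerID}, {IMEI, TowerID}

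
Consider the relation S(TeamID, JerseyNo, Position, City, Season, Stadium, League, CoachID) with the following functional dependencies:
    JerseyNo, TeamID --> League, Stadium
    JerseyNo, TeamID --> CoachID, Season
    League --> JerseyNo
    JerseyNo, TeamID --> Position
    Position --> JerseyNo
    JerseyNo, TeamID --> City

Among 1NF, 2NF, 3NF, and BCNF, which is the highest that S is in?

3NF

Candidate keys: {JerseyNo, TeamID}, {League, TeamID}, {Position, TeamID}. Prime attributes: {JerseyNo, League, Position, TeamID}.
League --> JerseyNo: {League}⁺ = {JerseyNo, League}, which is not all of the attributes, so the left side is not a superkey — BCNF is violated.
Its right-hand attributes {JerseyNo} are all prime, as are those of every other non-superkey FD — the relation is in 3NF.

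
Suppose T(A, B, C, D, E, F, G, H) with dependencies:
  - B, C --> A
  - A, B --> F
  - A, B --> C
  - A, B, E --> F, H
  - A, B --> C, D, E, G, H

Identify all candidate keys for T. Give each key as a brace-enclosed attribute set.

No FD produces {B}, so it must be in every candidate key.
{A, B} is a candidate key since {A, B}⁺ = {A, B, C, D, E, F, G, H} covers every attribute.
{B, C} is a candidate key since {B, C}⁺ = {A, B, C, D, E, F, G, H} covers every attribute.
These are minimal and exhaustive — every other superkey contains one of them.

{A, B}, {B, C}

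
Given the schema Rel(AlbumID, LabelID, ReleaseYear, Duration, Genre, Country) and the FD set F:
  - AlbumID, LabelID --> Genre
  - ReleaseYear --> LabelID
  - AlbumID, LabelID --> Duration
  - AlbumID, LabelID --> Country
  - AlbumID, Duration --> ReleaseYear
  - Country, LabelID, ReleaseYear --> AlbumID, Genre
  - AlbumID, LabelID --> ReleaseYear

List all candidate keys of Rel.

{AlbumID, Duration}, {AlbumID, LabelID}, {AlbumID, ReleaseYear}, {Country, ReleaseYear}

Closure of {AlbumID, Duration} is {AlbumID, Country, Duration, Genre, LabelID, ReleaseYear}, the whole schema; {AlbumID, Duration} is a candidate key.
Closure of {AlbumID, LabelID} is {AlbumID, Country, Duration, Genre, LabelID, ReleaseYear}, the whole schema; {AlbumID, LabelID} is a candidate key.
Closure of {AlbumID, ReleaseYear} is {AlbumID, Country, Duration, Genre, LabelID, ReleaseYear}, the whole schema; {AlbumID, ReleaseYear} is a candidate key.
Closure of {Country, ReleaseYear} is {AlbumID, Country, Duration, Genre, LabelID, ReleaseYear}, the whole schema; {Country, ReleaseYear} is a candidate key.
No proper subset of any of these is a key, and no other minimal superkey exists.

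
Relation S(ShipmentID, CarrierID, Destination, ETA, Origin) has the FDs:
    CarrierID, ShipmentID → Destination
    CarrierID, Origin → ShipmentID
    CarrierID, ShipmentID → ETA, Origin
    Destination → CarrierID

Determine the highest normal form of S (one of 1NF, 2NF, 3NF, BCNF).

Candidate keys: {CarrierID, Origin}, {CarrierID, ShipmentID}, {Destination, Origin}, {Destination, ShipmentID}. Prime attributes: {CarrierID, Destination, Origin, ShipmentID}.
For Destination → CarrierID we have {Destination}⁺ = {CarrierID, Destination}; {Destination} is not a superkey, so BCNF fails.
But every attribute on its right side ({CarrierID}) is prime, and the same holds for every other non-superkey FD, so 3NF still holds.

3NF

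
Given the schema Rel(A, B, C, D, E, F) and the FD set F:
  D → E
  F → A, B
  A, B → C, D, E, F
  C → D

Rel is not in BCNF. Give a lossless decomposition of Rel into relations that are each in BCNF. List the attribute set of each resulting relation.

{A, B, C, F}; {C, D}; {D, E}

Candidate keys of the original relation: {A, B}, {F}.
In {A, B, C, D, E, F}, {D} is not a superkey ({D}⁺ restricted to this set is {D, E}), so split on D → E into {D, E} and {A, B, C, D, F}.
{D, E} has no BCNF violation.
In {A, B, C, D, F}, {C} is not a superkey ({C}⁺ restricted to this set is {C, D}), so split on C → D into {C, D} and {A, B, C, F}.
{C, D} has no BCNF violation.
{A, B, C, F} has no BCNF violation.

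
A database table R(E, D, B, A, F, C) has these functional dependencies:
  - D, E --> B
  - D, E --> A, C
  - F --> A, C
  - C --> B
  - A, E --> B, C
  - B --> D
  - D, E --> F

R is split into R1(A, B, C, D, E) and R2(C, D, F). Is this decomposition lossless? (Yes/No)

No

The shared attributes are {C, D} and {C, D}⁺ = {B, C, D}.
Neither R1 nor R2 is contained in that closure, so the decomposition is lossy.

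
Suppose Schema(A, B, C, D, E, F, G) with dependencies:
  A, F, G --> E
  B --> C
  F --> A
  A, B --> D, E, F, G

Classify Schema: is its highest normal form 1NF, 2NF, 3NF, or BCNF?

1NF

Candidate keys: {A, B}, {B, F}. Prime attributes: {A, B, F}.
A, F, G --> E breaks BCNF: {A, F, G}⁺ = {A, E, F, G}, so {A, F, G} is not a superkey.
A, F, G --> E has non-prime {E} on the right and a non-superkey on the left, so 3NF fails.
{B} is a proper subset of the key {A, B}, and {B}⁺ contains the non-prime attribute {C} — a partial dependency, so 2NF is violated.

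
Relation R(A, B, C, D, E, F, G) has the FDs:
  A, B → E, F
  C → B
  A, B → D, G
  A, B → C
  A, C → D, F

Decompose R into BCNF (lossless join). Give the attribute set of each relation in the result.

Candidate keys of the original relation: {A, B}, {A, C}.
{A, B, C, D, E, F, G}: {C} determines {B, C} here but is not a superkey — split on C → B, giving {B, C} and {A, C, D, E, F, G}.
{B, C}: every determinant is a superkey — BCNF.
{A, C, D, E, F, G}: every determinant is a superkey — BCNF.

{A, C, D, E, F, G}; {B, C}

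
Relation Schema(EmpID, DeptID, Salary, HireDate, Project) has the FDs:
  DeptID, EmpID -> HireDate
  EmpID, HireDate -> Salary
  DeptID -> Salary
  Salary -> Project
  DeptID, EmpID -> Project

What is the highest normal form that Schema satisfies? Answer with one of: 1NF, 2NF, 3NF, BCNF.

Candidate key: {DeptID, EmpID}. Prime attributes: {DeptID, EmpID}.
EmpID, HireDate -> Salary: {EmpID, HireDate}⁺ = {EmpID, HireDate, Project, Salary}, which is not all of the attributes, so the left side is not a superkey — BCNF is violated.
EmpID, HireDate -> Salary has non-prime {Salary} on the right and a non-superkey on the left, so 3NF fails.
{DeptID} is a proper subset of the key {DeptID, EmpID}, and {DeptID}⁺ contains the non-prime attributes {Project, Salary} — a partial dependency, so 2NF is violated.

1NF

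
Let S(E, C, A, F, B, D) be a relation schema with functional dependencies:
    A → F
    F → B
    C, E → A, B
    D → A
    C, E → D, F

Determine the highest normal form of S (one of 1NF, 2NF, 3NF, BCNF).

2NF

Candidate key: {C, E}. Prime attributes: {C, E}.
A → F breaks BCNF: {A}⁺ = {A, B, F}, so {A} is not a superkey.
A → F has non-prime {F} on the right and a non-superkey on the left, so 3NF fails.
Checking every proper subset of each key, none determines a non-prime attribute — 2NF is satisfied.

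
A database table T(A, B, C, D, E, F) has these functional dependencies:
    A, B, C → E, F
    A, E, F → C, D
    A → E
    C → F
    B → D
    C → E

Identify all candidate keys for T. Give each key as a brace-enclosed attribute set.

Attributes never on any right-hand side: {A, B} — every candidate key must contain all of them.
{A, B, C}⁺ = {A, B, C, D, E, F} — all of the relation — so {A, B, C} is a candidate key.
{A, B, F}⁺ = {A, B, C, D, E, F} — all of the relation — so {A, B, F} is a candidate key.
Any other superkey properly contains one of these, so there are no further candidate keys.

{A, B, C}, {A, B, F}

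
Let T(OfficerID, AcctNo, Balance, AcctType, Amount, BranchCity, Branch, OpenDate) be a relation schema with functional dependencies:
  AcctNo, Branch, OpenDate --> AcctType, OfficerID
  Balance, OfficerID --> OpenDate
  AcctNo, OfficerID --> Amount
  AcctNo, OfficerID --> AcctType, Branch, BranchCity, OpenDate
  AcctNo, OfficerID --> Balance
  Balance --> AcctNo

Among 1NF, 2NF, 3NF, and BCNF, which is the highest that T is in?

Candidate keys: {AcctNo, Branch, OpenDate}, {AcctNo, OfficerID}, {Balance, Branch, OpenDate}, {Balance, OfficerID}. Prime attributes: {AcctNo, Balance, Branch, OfficerID, OpenDate}.
Balance --> AcctNo breaks BCNF: {Balance}⁺ = {AcctNo, Balance}, so {Balance} is not a superkey.
But every attribute on its right side ({AcctNo}) is prime, and the same holds for every other non-superkey FD, so 3NF still holds.

3NF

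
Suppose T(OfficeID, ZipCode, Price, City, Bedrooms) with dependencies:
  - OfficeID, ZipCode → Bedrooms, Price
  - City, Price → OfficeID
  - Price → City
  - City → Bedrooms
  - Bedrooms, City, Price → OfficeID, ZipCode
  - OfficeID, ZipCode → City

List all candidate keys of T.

{OfficeID, ZipCode}, {Price}

Closure of {Price} is {Bedrooms, City, OfficeID, Price, ZipCode}, the whole schema; {Price} is a candidate key.
Closure of {OfficeID, ZipCode} is {Bedrooms, City, OfficeID, Price, ZipCode}, the whole schema; {OfficeID, ZipCode} is a candidate key.
These are minimal and exhaustive — every other superkey contains one of them.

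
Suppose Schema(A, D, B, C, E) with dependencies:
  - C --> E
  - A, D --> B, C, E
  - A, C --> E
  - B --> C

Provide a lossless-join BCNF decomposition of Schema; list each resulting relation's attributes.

{A, B, D}; {B, C}; {C, E}

Candidate key of the original relation: {A, D}.
{A, B, C, D, E}: {C} determines {C, E} here but is not a superkey — split on C --> E, giving {C, E} and {A, B, C, D}.
{C, E} has no BCNF violation.
{A, B, C, D}: {B} determines {B, C} here but is not a superkey — split on B --> C, giving {B, C} and {A, B, D}.
{B, C} has no BCNF violation.
{A, B, D} has no BCNF violation.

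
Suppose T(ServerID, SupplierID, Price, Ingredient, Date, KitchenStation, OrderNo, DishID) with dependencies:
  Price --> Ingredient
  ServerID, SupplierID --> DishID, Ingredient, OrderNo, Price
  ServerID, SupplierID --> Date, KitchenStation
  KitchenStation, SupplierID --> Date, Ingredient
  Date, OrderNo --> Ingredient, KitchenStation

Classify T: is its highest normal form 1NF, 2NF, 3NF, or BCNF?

2NF

Candidate key: {ServerID, SupplierID}. Prime attributes: {ServerID, SupplierID}.
For Price --> Ingredient we have {Price}⁺ = {Ingredient, Price}; {Price} is not a superkey, so BCNF fails.
Price --> Ingredient has non-prime {Ingredient} on the right and a non-superkey on the left, so 3NF fails.
Checking every proper subset of each key, none determines a non-prime attribute — 2NF is satisfied.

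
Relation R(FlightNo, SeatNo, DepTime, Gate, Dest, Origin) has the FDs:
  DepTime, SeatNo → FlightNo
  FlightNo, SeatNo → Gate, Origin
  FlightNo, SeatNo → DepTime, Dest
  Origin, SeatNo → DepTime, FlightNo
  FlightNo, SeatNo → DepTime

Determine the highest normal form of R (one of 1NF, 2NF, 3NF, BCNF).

Candidate keys: {DepTime, SeatNo}, {FlightNo, SeatNo}, {Origin, SeatNo}. Prime attributes: {DepTime, FlightNo, Origin, SeatNo}.
Each dependency's left side is a superkey — BCNF holds.

BCNF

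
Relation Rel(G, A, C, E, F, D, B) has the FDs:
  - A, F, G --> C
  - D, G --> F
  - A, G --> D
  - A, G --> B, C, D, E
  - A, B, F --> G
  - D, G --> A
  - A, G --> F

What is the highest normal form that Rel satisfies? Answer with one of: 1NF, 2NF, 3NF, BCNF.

BCNF

Candidate keys: {A, B, F}, {A, G}, {D, G}. Prime attributes: {A, B, D, F, G}.
Each dependency's left side is a superkey — BCNF holds.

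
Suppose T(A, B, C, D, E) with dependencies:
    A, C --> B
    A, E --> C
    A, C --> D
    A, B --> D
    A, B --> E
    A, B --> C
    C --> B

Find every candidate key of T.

No FD produces {A}, so it must be in every candidate key.
{A, B} is a candidate key since {A, B}⁺ = {A, B, C, D, E} covers every attribute.
{A, C} is a candidate key since {A, C}⁺ = {A, B, C, D, E} covers every attribute.
{A, E} is a candidate key since {A, E}⁺ = {A, B, C, D, E} covers every attribute.
These are minimal and exhaustive — every other superkey contains one of them.

{A, B}, {A, C}, {A, E}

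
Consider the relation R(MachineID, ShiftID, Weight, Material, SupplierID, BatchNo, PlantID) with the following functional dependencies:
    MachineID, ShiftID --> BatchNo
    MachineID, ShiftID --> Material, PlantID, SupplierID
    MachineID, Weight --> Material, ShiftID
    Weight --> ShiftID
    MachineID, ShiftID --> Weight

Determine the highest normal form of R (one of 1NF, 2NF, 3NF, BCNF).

Candidate keys: {MachineID, ShiftID}, {MachineID, Weight}. Prime attributes: {MachineID, ShiftID, Weight}.
Weight --> ShiftID: {Weight}⁺ = {ShiftID, Weight}, which is not all of the attributes, so the left side is not a superkey — BCNF is violated.
Since {ShiftID} ⊆ prime attributes and every other non-superkey FD also has a prime right side, the schema is in 3NF.

3NF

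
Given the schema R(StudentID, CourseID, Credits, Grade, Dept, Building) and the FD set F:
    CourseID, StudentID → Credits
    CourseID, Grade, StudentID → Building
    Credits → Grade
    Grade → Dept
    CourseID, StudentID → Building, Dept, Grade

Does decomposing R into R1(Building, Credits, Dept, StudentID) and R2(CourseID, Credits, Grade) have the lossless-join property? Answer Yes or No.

The shared attributes are {Credits} and {Credits}⁺ = {Credits, Dept, Grade}.
The closure covers neither R1 nor R2 entirely; the join is not lossless.

No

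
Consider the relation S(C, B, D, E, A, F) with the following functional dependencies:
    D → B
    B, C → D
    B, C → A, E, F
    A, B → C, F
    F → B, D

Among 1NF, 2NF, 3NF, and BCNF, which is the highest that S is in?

Candidate keys: {A, B}, {A, D}, {A, F}, {B, C}, {C, D}, {C, F}. Prime attributes: {A, B, C, D, F}.
D → B: {D}⁺ = {B, D}, which is not all of the attributes, so the left side is not a superkey — BCNF is violated.
But every attribute on its right side ({B}) is prime, and the same holds for every other non-superkey FD, so 3NF still holds.

3NF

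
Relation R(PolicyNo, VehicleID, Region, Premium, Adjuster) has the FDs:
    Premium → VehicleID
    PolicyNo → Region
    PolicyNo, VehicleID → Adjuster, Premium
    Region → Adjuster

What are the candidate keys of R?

{PolicyNo} never appears on the right of any FD, so every key must include it.
{PolicyNo, Premium}⁺ = {Adjuster, PolicyNo, Premium, Region, VehicleID} — all of the relation — so {PolicyNo, Premium} is a candidate key.
{PolicyNo, VehicleID}⁺ = {Adjuster, PolicyNo, Premium, Region, VehicleID} — all of the relation — so {PolicyNo, VehicleID} is a candidate key.
No proper subset of any of these is a key, and no other minimal superkey exists.

{PolicyNo, Premium}, {PolicyNo, VehicleID}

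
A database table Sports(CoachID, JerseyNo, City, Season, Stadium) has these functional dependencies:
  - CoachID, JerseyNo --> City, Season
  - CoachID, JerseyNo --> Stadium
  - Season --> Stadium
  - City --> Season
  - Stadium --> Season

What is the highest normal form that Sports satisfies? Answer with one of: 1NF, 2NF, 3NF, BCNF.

Candidate key: {CoachID, JerseyNo}. Prime attributes: {CoachID, JerseyNo}.
Season --> Stadium breaks BCNF: {Season}⁺ = {Season, Stadium}, so {Season} is not a superkey.
Because {Stadium} is non-prime and the left side of Season --> Stadium is not a superkey, the relation is not in 3NF.
No non-prime attribute depends on a proper subset of any candidate key, so 2NF holds.

2NF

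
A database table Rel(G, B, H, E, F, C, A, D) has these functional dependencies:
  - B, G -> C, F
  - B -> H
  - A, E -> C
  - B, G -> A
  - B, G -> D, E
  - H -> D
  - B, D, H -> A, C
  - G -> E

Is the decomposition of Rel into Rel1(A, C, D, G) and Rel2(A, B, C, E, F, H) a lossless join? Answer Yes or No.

Common attributes: {A, C}; their closure is {A, C}.
Neither Rel1 nor Rel2 is contained in that closure, so the decomposition is lossy.

No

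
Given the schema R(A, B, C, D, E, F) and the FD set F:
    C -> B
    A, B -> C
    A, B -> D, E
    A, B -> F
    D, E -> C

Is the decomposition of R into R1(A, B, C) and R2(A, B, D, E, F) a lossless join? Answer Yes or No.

The shared attributes are {A, B} and {A, B}⁺ = {A, B, C, D, E, F}.
This includes all of R1, so the common attributes are a superkey of R1 — the join is lossless.

Yes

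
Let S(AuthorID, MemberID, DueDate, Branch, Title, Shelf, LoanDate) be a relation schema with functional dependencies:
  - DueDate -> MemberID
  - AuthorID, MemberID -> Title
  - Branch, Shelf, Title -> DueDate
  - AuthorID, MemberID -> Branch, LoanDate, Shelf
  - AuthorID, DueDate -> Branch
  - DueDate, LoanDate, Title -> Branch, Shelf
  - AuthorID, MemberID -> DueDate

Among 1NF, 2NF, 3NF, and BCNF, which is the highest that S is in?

Candidate keys: {AuthorID, Branch, Shelf, Title}, {AuthorID, DueDate}, {AuthorID, MemberID}. Prime attributes: {AuthorID, Branch, DueDate, MemberID, Shelf, Title}.
DueDate -> MemberID: {DueDate}⁺ = {DueDate, MemberID}, which is not all of the attributes, so the left side is not a superkey — BCNF is violated.
Its right-hand attributes {MemberID} are all prime, as are those of every other non-superkey FD — the relation is in 3NF.

3NF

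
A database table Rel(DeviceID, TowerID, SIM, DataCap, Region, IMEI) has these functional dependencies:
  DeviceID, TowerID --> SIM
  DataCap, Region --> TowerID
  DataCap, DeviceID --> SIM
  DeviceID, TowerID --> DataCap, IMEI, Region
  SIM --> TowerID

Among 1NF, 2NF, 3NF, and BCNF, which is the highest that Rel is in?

3NF

Candidate keys: {DataCap, DeviceID}, {DeviceID, SIM}, {DeviceID, TowerID}. Prime attributes: {DataCap, DeviceID, SIM, TowerID}.
DataCap, Region --> TowerID breaks BCNF: {DataCap, Region}⁺ = {DataCap, Region, TowerID}, so {DataCap, Region} is not a superkey.
Its right-hand attributes {TowerID} are all prime, as are those of every other non-superkey FD — the relation is in 3NF.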